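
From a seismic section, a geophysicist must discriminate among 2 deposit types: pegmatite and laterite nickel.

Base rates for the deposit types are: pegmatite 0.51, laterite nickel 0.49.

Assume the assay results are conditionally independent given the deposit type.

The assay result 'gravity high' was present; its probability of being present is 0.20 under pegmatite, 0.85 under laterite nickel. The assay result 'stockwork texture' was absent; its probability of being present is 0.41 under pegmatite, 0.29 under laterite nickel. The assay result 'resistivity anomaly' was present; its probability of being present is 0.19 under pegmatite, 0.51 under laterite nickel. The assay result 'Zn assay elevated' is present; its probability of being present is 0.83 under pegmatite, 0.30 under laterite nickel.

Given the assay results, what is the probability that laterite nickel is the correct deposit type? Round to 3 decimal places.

0.827

For each hypothesis, the unnormalized posterior weight is prior × product of the assay result likelihoods (using 1 − P(present | H) for each absent assay result):
  pegmatite: 0.51 × 0.20 × (1 − 0.41) × 0.19 × 0.83 = 0.0094904
  laterite nickel: 0.49 × 0.85 × (1 − 0.29) × 0.51 × 0.30 = 0.045244
The unnormalized weights sum to 0.054735.
P(laterite nickel | evidence) = 0.045244 / 0.054735 ≈ 0.827.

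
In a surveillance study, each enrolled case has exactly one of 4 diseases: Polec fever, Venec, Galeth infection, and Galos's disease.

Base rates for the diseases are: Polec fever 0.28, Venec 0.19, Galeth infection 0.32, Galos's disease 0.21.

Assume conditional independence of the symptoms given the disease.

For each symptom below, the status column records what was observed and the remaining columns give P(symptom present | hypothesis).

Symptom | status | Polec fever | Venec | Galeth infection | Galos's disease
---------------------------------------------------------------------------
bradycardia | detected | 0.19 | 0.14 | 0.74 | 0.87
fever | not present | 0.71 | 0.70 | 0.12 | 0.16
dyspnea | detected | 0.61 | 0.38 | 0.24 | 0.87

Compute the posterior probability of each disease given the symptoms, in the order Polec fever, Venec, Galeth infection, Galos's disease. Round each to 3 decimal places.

Multiply each prior by the joint likelihood of the symptom pattern (using 1 − P(present | H) for each absent symptom):
  Polec fever: 0.28 × 0.19 × (1 − 0.71) × 0.61 = 0.0094111
  Venec: 0.19 × 0.14 × (1 − 0.70) × 0.38 = 0.0030324
  Galeth infection: 0.32 × 0.74 × (1 − 0.12) × 0.24 = 0.050012
  Galos's disease: 0.21 × 0.87 × (1 − 0.16) × 0.87 = 0.13352
The unnormalized weights sum to 0.19597.
P(Polec fever | evidence) = 0.0094111 / 0.19597 ≈ 0.048
P(Venec | evidence) = 0.0030324 / 0.19597 ≈ 0.015
P(Galeth infection | evidence) = 0.050012 / 0.19597 ≈ 0.255
P(Galos's disease | evidence) = 0.13352 / 0.19597 ≈ 0.681

0.048, 0.015, 0.255, 0.681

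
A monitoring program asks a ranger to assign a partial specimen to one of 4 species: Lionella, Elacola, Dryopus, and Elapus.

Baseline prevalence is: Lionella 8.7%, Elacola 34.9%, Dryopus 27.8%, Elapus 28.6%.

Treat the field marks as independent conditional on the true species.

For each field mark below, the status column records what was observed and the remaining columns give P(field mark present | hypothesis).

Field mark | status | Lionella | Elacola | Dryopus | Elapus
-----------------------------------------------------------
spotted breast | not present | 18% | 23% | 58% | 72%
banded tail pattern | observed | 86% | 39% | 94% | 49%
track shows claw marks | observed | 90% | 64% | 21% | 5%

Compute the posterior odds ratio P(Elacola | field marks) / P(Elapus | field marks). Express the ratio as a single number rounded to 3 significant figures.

Unnormalized posterior weight (prior times the field mark likelihoods) for each of the two hypotheses (using 1 − P(present | H) for each absent field mark):
  Elacola: 0.349 × (1 − 0.23) × 0.39 × 0.64 = 0.067075
  Elapus: 0.286 × (1 − 0.72) × 0.49 × 0.05 = 0.001962
Odds(Elacola : Elapus) = 0.067075 / 0.001962 ≈ 34.2.

34.2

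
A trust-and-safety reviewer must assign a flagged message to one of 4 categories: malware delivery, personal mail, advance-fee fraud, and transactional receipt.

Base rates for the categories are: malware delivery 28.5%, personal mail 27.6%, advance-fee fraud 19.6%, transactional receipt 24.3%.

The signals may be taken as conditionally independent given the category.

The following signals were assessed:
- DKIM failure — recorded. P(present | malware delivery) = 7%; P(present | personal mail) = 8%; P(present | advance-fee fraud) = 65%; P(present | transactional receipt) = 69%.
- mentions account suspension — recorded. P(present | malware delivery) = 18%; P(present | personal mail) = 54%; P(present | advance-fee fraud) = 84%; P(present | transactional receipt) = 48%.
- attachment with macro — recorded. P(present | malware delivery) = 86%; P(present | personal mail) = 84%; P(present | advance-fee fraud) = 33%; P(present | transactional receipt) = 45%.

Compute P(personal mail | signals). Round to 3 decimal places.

0.118

Multiply each prior by the joint likelihood of the signal pattern:
  malware delivery: 0.285 × 0.07 × 0.18 × 0.86 = 0.0030883
  personal mail: 0.276 × 0.08 × 0.54 × 0.84 = 0.010015
  advance-fee fraud: 0.196 × 0.65 × 0.84 × 0.33 = 0.035315
  transactional receipt: 0.243 × 0.69 × 0.48 × 0.45 = 0.036217
The unnormalized weights sum to 0.084636.
P(personal mail | evidence) = 0.010015 / 0.084636 ≈ 0.118.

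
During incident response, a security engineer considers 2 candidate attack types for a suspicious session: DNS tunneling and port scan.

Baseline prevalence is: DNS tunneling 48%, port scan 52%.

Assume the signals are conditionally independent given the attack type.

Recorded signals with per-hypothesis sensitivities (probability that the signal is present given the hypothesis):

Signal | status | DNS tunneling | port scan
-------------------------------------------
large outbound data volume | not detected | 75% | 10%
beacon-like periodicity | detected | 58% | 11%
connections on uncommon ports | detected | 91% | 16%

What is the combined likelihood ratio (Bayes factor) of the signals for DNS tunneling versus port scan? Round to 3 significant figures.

Take the product of per-signal likelihoods under each hypothesis (using 1 − P(present | H) for each absent signal), then divide.
  DNS tunneling: (1 − 0.75) × 0.58 × 0.91 = 0.13195
  port scan: (1 − 0.10) × 0.11 × 0.16 = 0.01584
Bayes factor = 0.13195 / 0.01584 ≈ 8.33

8.33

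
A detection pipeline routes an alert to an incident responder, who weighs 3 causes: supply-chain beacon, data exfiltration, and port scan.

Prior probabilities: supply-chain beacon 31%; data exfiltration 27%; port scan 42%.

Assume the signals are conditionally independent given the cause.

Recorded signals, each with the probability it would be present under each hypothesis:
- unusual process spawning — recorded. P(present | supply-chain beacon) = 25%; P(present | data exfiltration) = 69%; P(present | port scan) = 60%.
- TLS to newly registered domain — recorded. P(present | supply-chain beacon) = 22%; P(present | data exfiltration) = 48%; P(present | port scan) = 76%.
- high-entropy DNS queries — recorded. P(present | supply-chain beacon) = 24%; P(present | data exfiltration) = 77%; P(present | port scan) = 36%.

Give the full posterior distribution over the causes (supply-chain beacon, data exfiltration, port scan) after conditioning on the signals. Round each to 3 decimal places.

0.029, 0.485, 0.486

For each hypothesis, the unnormalized posterior weight is prior × product of the signal likelihoods:
  supply-chain beacon: 0.31 × 0.25 × 0.22 × 0.24 = 0.004092
  data exfiltration: 0.27 × 0.69 × 0.48 × 0.77 = 0.068856
  port scan: 0.42 × 0.60 × 0.76 × 0.36 = 0.068947
The unnormalized weights sum to 0.1419.
P(supply-chain beacon | evidence) = 0.004092 / 0.1419 ≈ 0.029
P(data exfiltration | evidence) = 0.068856 / 0.1419 ≈ 0.485
P(port scan | evidence) = 0.068947 / 0.1419 ≈ 0.486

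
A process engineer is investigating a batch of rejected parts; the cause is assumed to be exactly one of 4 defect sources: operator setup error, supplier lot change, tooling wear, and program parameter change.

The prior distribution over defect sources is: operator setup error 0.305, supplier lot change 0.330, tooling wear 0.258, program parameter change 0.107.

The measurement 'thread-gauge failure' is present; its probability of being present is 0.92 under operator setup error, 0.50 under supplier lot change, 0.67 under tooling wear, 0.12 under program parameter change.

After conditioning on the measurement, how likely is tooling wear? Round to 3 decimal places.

0.274

By Bayes' rule, the unnormalized weight for each hypothesis is prior × likelihood:
  operator setup error: 0.305 × 0.92 = 0.2806
  supplier lot change: 0.330 × 0.50 = 0.165
  tooling wear: 0.258 × 0.67 = 0.17286
  program parameter change: 0.107 × 0.12 = 0.01284
The unnormalized weights sum to 0.6313.
P(tooling wear | evidence) = 0.17286 / 0.6313 ≈ 0.274.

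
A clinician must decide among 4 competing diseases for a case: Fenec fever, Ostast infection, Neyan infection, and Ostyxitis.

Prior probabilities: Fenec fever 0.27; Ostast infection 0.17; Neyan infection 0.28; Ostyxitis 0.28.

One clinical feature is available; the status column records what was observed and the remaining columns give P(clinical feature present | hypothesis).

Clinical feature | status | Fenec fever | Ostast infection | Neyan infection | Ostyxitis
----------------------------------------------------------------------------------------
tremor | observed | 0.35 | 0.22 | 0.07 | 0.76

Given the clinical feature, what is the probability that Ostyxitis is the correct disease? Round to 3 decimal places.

By Bayes' rule, the unnormalized weight for each hypothesis is prior × likelihood:
  Fenec fever: 0.27 × 0.35 = 0.0945
  Ostast infection: 0.17 × 0.22 = 0.0374
  Neyan infection: 0.28 × 0.07 = 0.0196
  Ostyxitis: 0.28 × 0.76 = 0.2128
Marginal likelihood of the evidence = 0.3643.
P(Ostyxitis | evidence) = 0.2128 / 0.3643 ≈ 0.584.

0.584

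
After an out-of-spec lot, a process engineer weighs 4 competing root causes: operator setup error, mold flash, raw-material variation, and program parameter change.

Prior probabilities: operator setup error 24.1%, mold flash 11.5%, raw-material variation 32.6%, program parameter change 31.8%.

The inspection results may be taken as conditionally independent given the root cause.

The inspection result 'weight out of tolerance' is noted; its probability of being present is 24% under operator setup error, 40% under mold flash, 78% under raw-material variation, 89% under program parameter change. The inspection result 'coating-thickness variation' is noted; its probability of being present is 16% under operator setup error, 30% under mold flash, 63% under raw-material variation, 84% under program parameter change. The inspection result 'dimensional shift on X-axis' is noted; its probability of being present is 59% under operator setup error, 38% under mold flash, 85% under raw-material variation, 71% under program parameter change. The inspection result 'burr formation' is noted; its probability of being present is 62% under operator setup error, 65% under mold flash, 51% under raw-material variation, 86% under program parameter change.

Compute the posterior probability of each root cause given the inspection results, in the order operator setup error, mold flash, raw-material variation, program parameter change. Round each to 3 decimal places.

0.015, 0.015, 0.314, 0.656

Multiply each prior by the joint likelihood of the inspection result pattern:
  operator setup error: 0.241 × 0.24 × 0.16 × 0.59 × 0.62 = 0.0033853
  mold flash: 0.115 × 0.40 × 0.30 × 0.38 × 0.65 = 0.0034086
  raw-material variation: 0.326 × 0.78 × 0.63 × 0.85 × 0.51 = 0.069445
  program parameter change: 0.318 × 0.89 × 0.84 × 0.71 × 0.86 = 0.14516
Marginal likelihood of the evidence = 0.2214.
P(operator setup error | evidence) = 0.0033853 / 0.2214 ≈ 0.015
P(mold flash | evidence) = 0.0034086 / 0.2214 ≈ 0.015
P(raw-material variation | evidence) = 0.069445 / 0.2214 ≈ 0.314
P(program parameter change | evidence) = 0.14516 / 0.2214 ≈ 0.656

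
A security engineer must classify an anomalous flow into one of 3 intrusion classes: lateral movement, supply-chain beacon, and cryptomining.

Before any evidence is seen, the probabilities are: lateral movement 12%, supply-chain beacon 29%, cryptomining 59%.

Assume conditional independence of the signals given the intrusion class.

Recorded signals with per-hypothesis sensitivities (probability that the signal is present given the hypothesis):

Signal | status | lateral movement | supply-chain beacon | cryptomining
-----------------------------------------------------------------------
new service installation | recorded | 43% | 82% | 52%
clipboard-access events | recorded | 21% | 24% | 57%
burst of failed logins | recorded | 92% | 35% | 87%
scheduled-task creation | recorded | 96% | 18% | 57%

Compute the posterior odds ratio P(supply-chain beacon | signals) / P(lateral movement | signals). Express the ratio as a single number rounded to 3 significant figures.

0.376

The normalizing constant cancels in an odds ratio, so compute prior × likelihood for the two hypotheses only:
  supply-chain beacon: 0.29 × 0.82 × 0.24 × 0.35 × 0.18 = 0.0035955
  lateral movement: 0.12 × 0.43 × 0.21 × 0.92 × 0.96 = 0.0095704
Posterior odds = 0.0035955 / 0.0095704 ≈ 0.376.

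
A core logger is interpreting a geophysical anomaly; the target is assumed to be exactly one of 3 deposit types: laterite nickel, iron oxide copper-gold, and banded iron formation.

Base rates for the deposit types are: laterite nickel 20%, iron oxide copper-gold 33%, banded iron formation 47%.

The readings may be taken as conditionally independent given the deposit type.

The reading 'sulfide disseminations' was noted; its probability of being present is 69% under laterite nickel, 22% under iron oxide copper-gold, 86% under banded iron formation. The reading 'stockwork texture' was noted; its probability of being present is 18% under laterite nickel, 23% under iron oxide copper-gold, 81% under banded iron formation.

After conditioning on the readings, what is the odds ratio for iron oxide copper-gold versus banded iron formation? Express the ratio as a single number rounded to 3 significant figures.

0.0510

The normalizing constant cancels in an odds ratio, so compute prior × likelihood for the two hypotheses only:
  iron oxide copper-gold: 0.33 × 0.22 × 0.23 = 0.016698
  banded iron formation: 0.47 × 0.86 × 0.81 = 0.3274
Posterior odds = 0.016698 / 0.3274 ≈ 0.0510.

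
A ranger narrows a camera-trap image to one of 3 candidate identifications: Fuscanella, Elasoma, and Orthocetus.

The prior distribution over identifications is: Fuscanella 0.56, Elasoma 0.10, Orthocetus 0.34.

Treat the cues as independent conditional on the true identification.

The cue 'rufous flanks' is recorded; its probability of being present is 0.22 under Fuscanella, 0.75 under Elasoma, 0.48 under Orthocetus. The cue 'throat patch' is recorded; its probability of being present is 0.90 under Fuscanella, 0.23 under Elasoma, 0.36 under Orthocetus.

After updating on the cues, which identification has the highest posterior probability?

Fuscanella

Multiply each prior by the joint likelihood of the cue pattern:
  Fuscanella: 0.56 × 0.22 × 0.90 = 0.11088
  Elasoma: 0.10 × 0.75 × 0.23 = 0.01725
  Orthocetus: 0.34 × 0.48 × 0.36 = 0.058752
Normalizing constant Z = 0.11088 + 0.01725 + 0.058752 = 0.18688.
P(Fuscanella | evidence) ≈ 0.11088 / 0.18688 ≈ 0.593
P(Elasoma | evidence) ≈ 0.01725 / 0.18688 ≈ 0.092
P(Orthocetus | evidence) ≈ 0.058752 / 0.18688 ≈ 0.314
The largest is 0.593, so Fuscanella is most probable.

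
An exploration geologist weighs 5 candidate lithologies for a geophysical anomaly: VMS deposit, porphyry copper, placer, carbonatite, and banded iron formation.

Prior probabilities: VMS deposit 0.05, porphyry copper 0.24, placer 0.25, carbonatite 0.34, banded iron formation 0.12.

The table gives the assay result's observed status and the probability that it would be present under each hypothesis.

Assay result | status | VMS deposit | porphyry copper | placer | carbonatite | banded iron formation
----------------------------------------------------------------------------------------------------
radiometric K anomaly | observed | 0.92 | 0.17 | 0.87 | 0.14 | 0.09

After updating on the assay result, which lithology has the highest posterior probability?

By Bayes' rule, the unnormalized weight for each hypothesis is prior × likelihood:
  VMS deposit: 0.05 × 0.92 = 0.046
  porphyry copper: 0.24 × 0.17 = 0.0408
  placer: 0.25 × 0.87 = 0.2175
  carbonatite: 0.34 × 0.14 = 0.0476
  banded iron formation: 0.12 × 0.09 = 0.0108
Marginal likelihood of the evidence = 0.3627.
P(VMS deposit | evidence) ≈ 0.046 / 0.3627 ≈ 0.127
P(porphyry copper | evidence) ≈ 0.0408 / 0.3627 ≈ 0.112
P(placer | evidence) ≈ 0.2175 / 0.3627 ≈ 0.600
P(carbonatite | evidence) ≈ 0.0476 / 0.3627 ≈ 0.131
P(banded iron formation | evidence) ≈ 0.0108 / 0.3627 ≈ 0.030
The largest is 0.600, so placer is most probable.

placer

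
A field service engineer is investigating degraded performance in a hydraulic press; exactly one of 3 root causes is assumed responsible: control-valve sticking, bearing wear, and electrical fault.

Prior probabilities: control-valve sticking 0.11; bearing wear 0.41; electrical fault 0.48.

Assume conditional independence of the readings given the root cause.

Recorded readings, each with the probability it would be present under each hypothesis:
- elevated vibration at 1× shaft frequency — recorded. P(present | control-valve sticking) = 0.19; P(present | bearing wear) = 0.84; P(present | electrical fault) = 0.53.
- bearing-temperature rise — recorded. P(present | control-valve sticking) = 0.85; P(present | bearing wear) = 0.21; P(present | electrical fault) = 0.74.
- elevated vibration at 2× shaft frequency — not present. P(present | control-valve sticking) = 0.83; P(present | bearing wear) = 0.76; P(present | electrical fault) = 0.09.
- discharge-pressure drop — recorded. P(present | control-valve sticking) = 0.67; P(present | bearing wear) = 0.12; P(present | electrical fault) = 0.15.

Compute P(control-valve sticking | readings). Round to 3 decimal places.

0.068

By Bayes' rule with conditional independence, the unnormalized weight for each hypothesis is prior × ∏ likelihoods (using 1 − P(present | H) for each absent reading):
  control-valve sticking: 0.11 × 0.19 × 0.85 × (1 − 0.83) × 0.67 = 0.0020234
  bearing wear: 0.41 × 0.84 × 0.21 × (1 − 0.76) × 0.12 = 0.0020829
  electrical fault: 0.48 × 0.53 × 0.74 × (1 − 0.09) × 0.15 = 0.025697
The unnormalized weights sum to 0.029803.
P(control-valve sticking | evidence) = 0.0020234 / 0.029803 ≈ 0.068.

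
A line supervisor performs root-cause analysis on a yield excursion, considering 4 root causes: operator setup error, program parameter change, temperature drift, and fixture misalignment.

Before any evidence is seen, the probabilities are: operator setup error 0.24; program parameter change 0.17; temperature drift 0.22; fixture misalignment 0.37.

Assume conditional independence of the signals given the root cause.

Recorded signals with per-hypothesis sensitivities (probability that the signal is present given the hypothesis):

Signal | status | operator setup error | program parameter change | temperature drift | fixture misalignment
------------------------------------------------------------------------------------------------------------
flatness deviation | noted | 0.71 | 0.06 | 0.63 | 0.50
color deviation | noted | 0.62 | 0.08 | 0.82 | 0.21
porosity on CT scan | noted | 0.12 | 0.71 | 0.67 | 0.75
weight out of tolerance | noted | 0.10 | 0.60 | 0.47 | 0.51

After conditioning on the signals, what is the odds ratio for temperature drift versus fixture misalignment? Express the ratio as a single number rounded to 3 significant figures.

2.41

Unnormalized posterior weight (prior times the signal likelihoods) for each of the two hypotheses:
  temperature drift: 0.22 × 0.63 × 0.82 × 0.67 × 0.47 = 0.035789
  fixture misalignment: 0.37 × 0.50 × 0.21 × 0.75 × 0.51 = 0.01486
Posterior odds = 0.035789 / 0.01486 ≈ 2.41.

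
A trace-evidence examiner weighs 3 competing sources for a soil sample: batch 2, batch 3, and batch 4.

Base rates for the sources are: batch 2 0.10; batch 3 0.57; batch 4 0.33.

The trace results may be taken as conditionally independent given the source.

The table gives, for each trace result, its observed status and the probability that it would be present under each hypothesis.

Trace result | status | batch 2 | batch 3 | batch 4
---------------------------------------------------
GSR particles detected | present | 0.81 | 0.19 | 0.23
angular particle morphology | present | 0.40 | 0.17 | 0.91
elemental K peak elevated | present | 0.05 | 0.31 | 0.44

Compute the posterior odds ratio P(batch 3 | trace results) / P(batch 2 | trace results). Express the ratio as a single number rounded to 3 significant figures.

3.52

Unnormalized posterior weight (prior times the trace result likelihoods) for each of the two hypotheses:
  batch 3: 0.57 × 0.19 × 0.17 × 0.31 = 0.0057074
  batch 2: 0.10 × 0.81 × 0.40 × 0.05 = 0.00162
Posterior odds = 0.0057074 / 0.00162 ≈ 3.52.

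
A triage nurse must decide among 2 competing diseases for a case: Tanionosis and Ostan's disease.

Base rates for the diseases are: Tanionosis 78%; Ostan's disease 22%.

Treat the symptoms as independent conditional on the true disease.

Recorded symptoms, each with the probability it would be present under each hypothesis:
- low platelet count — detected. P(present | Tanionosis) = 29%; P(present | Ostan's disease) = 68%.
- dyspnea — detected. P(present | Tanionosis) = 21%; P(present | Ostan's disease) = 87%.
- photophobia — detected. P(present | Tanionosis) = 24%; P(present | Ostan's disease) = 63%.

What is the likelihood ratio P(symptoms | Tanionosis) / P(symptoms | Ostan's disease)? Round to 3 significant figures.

Take the product of per-symptom likelihoods under each hypothesis, then divide.
  Tanionosis: 0.29 × 0.21 × 0.24 = 0.014616
  Ostan's disease: 0.68 × 0.87 × 0.63 = 0.37271
Bayes factor = 0.014616 / 0.37271 ≈ 0.0392

0.0392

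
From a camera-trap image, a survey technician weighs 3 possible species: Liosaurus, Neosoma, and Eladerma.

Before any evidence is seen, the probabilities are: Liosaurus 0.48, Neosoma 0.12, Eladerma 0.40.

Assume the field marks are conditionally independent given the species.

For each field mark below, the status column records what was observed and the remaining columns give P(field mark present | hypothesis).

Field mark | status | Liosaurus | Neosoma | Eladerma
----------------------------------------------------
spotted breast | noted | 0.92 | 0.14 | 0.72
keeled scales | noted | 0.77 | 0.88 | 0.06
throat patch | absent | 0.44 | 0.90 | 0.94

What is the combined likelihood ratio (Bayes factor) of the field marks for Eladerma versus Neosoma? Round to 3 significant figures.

0.210

Take the product of per-field mark likelihoods under each hypothesis (using 1 − P(present | H) for each absent field mark), then divide.
  Eladerma: 0.72 × 0.06 × (1 − 0.94) = 0.002592
  Neosoma: 0.14 × 0.88 × (1 − 0.90) = 0.01232
Bayes factor = 0.002592 / 0.01232 ≈ 0.210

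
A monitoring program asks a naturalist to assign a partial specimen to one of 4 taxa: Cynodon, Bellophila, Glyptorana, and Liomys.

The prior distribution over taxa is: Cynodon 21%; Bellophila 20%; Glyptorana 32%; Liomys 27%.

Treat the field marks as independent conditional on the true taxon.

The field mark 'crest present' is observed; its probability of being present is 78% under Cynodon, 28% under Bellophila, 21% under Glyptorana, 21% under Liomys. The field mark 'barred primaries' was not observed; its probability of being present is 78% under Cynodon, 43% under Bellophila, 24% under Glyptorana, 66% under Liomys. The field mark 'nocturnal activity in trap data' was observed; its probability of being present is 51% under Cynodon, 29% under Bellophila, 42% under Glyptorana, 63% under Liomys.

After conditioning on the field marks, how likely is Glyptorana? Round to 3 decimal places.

0.350

For each hypothesis, the unnormalized posterior weight is prior × product of the field mark likelihoods (using 1 − P(present | H) for each absent field mark):
  Cynodon: 0.21 × 0.78 × (1 − 0.78) × 0.51 = 0.018378
  Bellophila: 0.20 × 0.28 × (1 − 0.43) × 0.29 = 0.0092568
  Glyptorana: 0.32 × 0.21 × (1 − 0.24) × 0.42 = 0.02145
  Liomys: 0.27 × 0.21 × (1 − 0.66) × 0.63 = 0.012145
The unnormalized weights sum to 0.061231.
P(Glyptorana | evidence) = 0.02145 / 0.061231 ≈ 0.350.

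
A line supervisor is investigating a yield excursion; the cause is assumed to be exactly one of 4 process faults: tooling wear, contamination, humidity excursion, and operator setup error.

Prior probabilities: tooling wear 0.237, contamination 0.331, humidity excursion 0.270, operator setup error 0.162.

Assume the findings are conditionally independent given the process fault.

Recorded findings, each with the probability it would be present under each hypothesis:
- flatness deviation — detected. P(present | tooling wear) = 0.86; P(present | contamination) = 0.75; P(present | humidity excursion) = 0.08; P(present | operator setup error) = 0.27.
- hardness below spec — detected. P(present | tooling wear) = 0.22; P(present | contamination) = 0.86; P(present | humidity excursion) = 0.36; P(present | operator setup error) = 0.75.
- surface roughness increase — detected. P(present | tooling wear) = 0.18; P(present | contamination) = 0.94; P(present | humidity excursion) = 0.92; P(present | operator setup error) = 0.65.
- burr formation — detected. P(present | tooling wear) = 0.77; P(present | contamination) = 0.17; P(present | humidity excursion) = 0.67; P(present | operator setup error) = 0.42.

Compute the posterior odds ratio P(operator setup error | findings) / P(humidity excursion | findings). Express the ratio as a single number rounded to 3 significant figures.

Posterior odds equal prior odds times the likelihood ratio; only the two competing hypotheses matter.
  operator setup error: 0.162 × 0.27 × 0.75 × 0.65 × 0.42 = 0.0089558
  humidity excursion: 0.270 × 0.08 × 0.36 × 0.92 × 0.67 = 0.0047931
Posterior odds = 0.0089558 / 0.0047931 ≈ 1.87.

1.87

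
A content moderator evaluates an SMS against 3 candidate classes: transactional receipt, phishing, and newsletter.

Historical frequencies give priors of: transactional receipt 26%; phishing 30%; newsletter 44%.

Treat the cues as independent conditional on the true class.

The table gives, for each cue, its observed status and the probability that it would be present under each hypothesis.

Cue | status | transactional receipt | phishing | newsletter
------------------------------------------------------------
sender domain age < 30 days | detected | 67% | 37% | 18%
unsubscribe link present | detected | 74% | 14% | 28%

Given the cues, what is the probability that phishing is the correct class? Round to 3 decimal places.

0.093

By Bayes' rule with conditional independence, the unnormalized weight for each hypothesis is prior × ∏ likelihoods:
  transactional receipt: 0.26 × 0.67 × 0.74 = 0.12891
  phishing: 0.30 × 0.37 × 0.14 = 0.01554
  newsletter: 0.44 × 0.18 × 0.28 = 0.022176
The unnormalized weights sum to 0.16662.
P(phishing | evidence) = 0.01554 / 0.16662 ≈ 0.093.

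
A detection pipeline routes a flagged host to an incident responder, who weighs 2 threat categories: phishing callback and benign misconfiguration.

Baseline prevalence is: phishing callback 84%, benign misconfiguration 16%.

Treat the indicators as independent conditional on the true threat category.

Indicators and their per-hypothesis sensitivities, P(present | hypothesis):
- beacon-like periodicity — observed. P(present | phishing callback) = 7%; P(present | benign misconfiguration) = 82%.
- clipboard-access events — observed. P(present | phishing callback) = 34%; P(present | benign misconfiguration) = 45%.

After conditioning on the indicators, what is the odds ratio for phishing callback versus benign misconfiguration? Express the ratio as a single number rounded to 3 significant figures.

The normalizing constant cancels in an odds ratio, so compute prior × likelihood for the two hypotheses only:
  phishing callback: 0.84 × 0.07 × 0.34 = 0.019992
  benign misconfiguration: 0.16 × 0.82 × 0.45 = 0.05904
Posterior odds = 0.019992 / 0.05904 ≈ 0.339.

0.339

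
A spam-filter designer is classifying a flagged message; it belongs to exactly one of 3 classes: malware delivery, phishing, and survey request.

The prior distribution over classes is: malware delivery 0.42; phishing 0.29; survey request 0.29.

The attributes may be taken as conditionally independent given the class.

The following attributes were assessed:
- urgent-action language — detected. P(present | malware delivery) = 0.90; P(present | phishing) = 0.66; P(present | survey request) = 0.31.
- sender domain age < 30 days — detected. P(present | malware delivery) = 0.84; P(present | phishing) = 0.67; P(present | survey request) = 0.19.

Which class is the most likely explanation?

By Bayes' rule with conditional independence, the unnormalized weight for each hypothesis is prior × ∏ likelihoods:
  malware delivery: 0.42 × 0.90 × 0.84 = 0.31752
  phishing: 0.29 × 0.66 × 0.67 = 0.12824
  survey request: 0.29 × 0.31 × 0.19 = 0.017081
The unnormalized weights sum to 0.46284.
P(malware delivery | evidence) ≈ 0.31752 / 0.46284 ≈ 0.686
P(phishing | evidence) ≈ 0.12824 / 0.46284 ≈ 0.277
P(survey request | evidence) ≈ 0.017081 / 0.46284 ≈ 0.037
The largest is 0.686, so malware delivery is most probable.

malware delivery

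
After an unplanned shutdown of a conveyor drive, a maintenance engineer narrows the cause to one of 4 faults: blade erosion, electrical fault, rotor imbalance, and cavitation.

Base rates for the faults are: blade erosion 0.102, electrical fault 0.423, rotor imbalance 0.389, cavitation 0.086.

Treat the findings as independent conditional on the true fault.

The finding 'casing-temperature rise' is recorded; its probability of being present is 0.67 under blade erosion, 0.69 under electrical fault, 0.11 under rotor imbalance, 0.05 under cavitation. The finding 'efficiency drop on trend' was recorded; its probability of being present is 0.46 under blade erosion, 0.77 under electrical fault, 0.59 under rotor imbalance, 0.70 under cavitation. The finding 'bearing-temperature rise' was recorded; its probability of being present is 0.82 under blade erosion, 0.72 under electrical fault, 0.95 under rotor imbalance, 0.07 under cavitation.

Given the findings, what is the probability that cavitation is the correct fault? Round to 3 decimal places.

Multiply each prior by the joint likelihood of the evidence pattern:
  blade erosion: 0.102 × 0.67 × 0.46 × 0.82 = 0.025778
  electrical fault: 0.423 × 0.69 × 0.77 × 0.72 = 0.16181
  rotor imbalance: 0.389 × 0.11 × 0.59 × 0.95 = 0.023984
  cavitation: 0.086 × 0.05 × 0.70 × 0.07 = 0.0002107
Normalizing constant Z = 0.025778 + 0.16181 + 0.023984 + 0.0002107 = 0.21179.
P(cavitation | evidence) = 0.0002107 / 0.21179 ≈ 0.001.

0.001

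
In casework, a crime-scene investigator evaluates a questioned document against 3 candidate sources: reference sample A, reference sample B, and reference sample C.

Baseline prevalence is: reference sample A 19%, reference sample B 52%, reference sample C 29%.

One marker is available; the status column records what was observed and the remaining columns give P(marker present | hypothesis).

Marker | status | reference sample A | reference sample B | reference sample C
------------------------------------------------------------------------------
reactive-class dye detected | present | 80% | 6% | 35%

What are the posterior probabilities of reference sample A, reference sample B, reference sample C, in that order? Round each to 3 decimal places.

Multiply each prior by the likelihood of the marker:
  reference sample A: 0.19 × 0.80 = 0.152
  reference sample B: 0.52 × 0.06 = 0.0312
  reference sample C: 0.29 × 0.35 = 0.1015
Normalizing constant Z = 0.152 + 0.0312 + 0.1015 = 0.2847.
P(reference sample A | evidence) = 0.152 / 0.2847 ≈ 0.534
P(reference sample B | evidence) = 0.0312 / 0.2847 ≈ 0.110
P(reference sample C | evidence) = 0.1015 / 0.2847 ≈ 0.357

0.534, 0.110, 0.357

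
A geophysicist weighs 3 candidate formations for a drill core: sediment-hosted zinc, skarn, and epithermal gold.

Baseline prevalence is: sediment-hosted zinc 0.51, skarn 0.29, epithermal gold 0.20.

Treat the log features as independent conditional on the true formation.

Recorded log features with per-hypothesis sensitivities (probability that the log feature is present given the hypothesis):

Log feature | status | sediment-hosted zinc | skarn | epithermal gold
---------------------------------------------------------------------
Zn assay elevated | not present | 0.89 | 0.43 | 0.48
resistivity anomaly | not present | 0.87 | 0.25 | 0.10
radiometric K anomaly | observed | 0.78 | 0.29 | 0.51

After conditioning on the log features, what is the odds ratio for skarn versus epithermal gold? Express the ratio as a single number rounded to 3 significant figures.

0.753

Unnormalized posterior weight (prior times the log feature likelihoods) for each of the two hypotheses (using 1 − P(present | H) for each absent log feature):
  skarn: 0.29 × (1 − 0.43) × (1 − 0.25) × 0.29 = 0.035953
  epithermal gold: 0.20 × (1 − 0.48) × (1 − 0.10) × 0.51 = 0.047736
Posterior odds = 0.035953 / 0.047736 ≈ 0.753.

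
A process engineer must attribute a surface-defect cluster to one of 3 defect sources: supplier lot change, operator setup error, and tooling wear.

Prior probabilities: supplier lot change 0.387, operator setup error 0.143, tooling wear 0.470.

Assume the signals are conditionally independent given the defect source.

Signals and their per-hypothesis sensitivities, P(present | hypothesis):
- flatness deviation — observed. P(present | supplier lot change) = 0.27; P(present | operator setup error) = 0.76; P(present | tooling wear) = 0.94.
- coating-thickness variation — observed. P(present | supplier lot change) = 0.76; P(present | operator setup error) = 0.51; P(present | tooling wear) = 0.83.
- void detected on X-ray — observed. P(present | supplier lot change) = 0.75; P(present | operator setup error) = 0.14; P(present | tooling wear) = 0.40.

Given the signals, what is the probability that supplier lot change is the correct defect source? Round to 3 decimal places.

Multiply each prior by the joint likelihood of the signal pattern:
  supplier lot change: 0.387 × 0.27 × 0.76 × 0.75 = 0.059559
  operator setup error: 0.143 × 0.76 × 0.51 × 0.14 = 0.0077598
  tooling wear: 0.470 × 0.94 × 0.83 × 0.40 = 0.14668
The unnormalized weights sum to 0.214.
P(supplier lot change | evidence) = 0.059559 / 0.214 ≈ 0.278.

0.278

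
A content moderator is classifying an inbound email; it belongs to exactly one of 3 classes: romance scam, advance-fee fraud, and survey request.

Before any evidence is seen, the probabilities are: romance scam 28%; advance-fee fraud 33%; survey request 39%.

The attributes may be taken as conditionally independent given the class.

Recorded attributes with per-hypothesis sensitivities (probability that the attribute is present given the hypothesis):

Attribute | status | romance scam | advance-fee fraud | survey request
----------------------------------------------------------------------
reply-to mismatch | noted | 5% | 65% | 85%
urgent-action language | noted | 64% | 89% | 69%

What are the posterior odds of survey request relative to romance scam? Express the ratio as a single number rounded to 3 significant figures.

Posterior odds equal prior odds times the likelihood ratio; only the two competing hypotheses matter.
  survey request: 0.39 × 0.85 × 0.69 = 0.22873
  romance scam: 0.28 × 0.05 × 0.64 = 0.00896
Posterior odds = 0.22873 / 0.00896 ≈ 25.5.

25.5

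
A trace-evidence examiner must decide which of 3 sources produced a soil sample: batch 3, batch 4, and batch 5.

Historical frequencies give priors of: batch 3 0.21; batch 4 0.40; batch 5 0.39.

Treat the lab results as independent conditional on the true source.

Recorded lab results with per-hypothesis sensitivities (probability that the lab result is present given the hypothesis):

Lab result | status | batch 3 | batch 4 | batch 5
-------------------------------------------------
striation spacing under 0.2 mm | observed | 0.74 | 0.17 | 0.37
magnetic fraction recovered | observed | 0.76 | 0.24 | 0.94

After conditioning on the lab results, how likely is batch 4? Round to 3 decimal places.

0.060

For each hypothesis, the unnormalized posterior weight is prior × product of the lab result likelihoods:
  batch 3: 0.21 × 0.74 × 0.76 = 0.1181
  batch 4: 0.40 × 0.17 × 0.24 = 0.01632
  batch 5: 0.39 × 0.37 × 0.94 = 0.13564
Normalizing constant Z = 0.1181 + 0.01632 + 0.13564 = 0.27007.
P(batch 4 | evidence) = 0.01632 / 0.27007 ≈ 0.060.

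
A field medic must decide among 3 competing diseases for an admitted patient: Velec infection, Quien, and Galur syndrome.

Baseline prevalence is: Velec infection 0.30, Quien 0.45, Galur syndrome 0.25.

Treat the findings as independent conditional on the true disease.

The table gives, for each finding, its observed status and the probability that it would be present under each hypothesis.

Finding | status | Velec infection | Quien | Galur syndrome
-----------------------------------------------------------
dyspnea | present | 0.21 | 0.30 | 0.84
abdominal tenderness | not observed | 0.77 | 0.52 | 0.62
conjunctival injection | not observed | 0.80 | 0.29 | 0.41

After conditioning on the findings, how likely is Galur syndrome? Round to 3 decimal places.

For each hypothesis, the unnormalized posterior weight is prior × product of the finding likelihoods (using 1 − P(present | H) for each absent finding):
  Velec infection: 0.30 × 0.21 × (1 − 0.77) × (1 − 0.80) = 0.002898
  Quien: 0.45 × 0.30 × (1 − 0.52) × (1 − 0.29) = 0.046008
  Galur syndrome: 0.25 × 0.84 × (1 − 0.62) × (1 − 0.41) = 0.047082
Normalizing constant Z = 0.002898 + 0.046008 + 0.047082 = 0.095988.
P(Galur syndrome | evidence) = 0.047082 / 0.095988 ≈ 0.490.

0.490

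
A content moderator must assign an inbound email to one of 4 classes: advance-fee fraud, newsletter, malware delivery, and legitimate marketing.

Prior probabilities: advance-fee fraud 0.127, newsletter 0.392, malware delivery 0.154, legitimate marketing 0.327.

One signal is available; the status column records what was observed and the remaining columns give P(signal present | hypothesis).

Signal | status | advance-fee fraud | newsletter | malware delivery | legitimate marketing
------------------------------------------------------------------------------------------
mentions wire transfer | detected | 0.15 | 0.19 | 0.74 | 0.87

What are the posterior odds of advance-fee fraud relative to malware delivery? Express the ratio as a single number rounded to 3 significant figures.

The normalizing constant cancels in an odds ratio, so compute prior × likelihood for the two hypotheses only:
  advance-fee fraud: 0.127 × 0.15 = 0.01905
  malware delivery: 0.154 × 0.74 = 0.11396
Posterior odds = 0.01905 / 0.11396 ≈ 0.167.

0.167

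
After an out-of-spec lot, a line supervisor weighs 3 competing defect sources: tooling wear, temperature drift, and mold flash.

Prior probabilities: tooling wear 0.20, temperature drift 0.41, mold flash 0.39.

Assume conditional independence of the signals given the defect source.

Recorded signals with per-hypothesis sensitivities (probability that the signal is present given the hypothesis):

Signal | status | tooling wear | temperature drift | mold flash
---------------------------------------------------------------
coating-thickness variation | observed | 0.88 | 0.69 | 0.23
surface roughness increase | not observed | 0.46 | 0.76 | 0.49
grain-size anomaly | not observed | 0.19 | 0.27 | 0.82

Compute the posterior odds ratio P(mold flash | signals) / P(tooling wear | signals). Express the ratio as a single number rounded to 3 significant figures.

The normalizing constant cancels in an odds ratio, so compute prior × likelihood for the two hypotheses only (using 1 − P(present | H) for each absent signal):
  mold flash: 0.39 × 0.23 × (1 − 0.49) × (1 − 0.82) = 0.0082345
  tooling wear: 0.20 × 0.88 × (1 − 0.46) × (1 − 0.19) = 0.076982
Posterior odds = 0.0082345 / 0.076982 ≈ 0.107.

0.107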